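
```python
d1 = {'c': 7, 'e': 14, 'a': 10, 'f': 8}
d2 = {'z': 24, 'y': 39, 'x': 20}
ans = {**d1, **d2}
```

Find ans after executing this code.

Step 1: Merge d1 and d2 (d2 values override on key conflicts).
Step 2: d1 has keys ['c', 'e', 'a', 'f'], d2 has keys ['z', 'y', 'x'].
Therefore ans = {'c': 7, 'e': 14, 'a': 10, 'f': 8, 'z': 24, 'y': 39, 'x': 20}.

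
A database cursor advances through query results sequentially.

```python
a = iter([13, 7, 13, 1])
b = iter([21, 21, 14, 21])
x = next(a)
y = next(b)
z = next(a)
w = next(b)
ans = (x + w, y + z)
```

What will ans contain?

Step 1: a iterates [13, 7, 13, 1], b iterates [21, 21, 14, 21].
Step 2: x = next(a) = 13, y = next(b) = 21.
Step 3: z = next(a) = 7, w = next(b) = 21.
Step 4: ans = (13 + 21, 21 + 7) = (34, 28).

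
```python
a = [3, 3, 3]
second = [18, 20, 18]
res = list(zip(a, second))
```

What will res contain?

Step 1: zip pairs elements at same index:
  Index 0: (3, 18)
  Index 1: (3, 20)
  Index 2: (3, 18)
Therefore res = [(3, 18), (3, 20), (3, 18)].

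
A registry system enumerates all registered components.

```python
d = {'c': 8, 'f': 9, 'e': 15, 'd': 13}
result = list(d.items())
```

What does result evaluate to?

Step 1: d.items() returns (key, value) pairs in insertion order.
Therefore result = [('c', 8), ('f', 9), ('e', 15), ('d', 13)].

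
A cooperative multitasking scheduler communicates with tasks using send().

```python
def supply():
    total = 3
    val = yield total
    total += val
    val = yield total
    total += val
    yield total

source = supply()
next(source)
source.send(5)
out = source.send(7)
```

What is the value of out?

Step 1: next() -> yield total=3.
Step 2: send(5) -> val=5, total = 3+5 = 8, yield 8.
Step 3: send(7) -> val=7, total = 8+7 = 15, yield 15.
Therefore out = 15.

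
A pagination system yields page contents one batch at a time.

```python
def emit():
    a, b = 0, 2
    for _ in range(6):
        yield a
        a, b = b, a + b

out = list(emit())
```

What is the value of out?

Step 1: Fibonacci-like sequence starting with a=0, b=2:
  Iteration 1: yield a=0, then a,b = 2,2
  Iteration 2: yield a=2, then a,b = 2,4
  Iteration 3: yield a=2, then a,b = 4,6
  Iteration 4: yield a=4, then a,b = 6,10
  Iteration 5: yield a=6, then a,b = 10,16
  Iteration 6: yield a=10, then a,b = 16,26
Therefore out = [0, 2, 2, 4, 6, 10].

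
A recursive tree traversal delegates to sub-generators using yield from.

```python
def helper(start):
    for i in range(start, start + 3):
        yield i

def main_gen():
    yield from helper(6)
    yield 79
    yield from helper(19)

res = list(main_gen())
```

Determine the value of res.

Step 1: main_gen() delegates to helper(6):
  yield 6
  yield 7
  yield 8
Step 2: yield 79
Step 3: Delegates to helper(19):
  yield 19
  yield 20
  yield 21
Therefore res = [6, 7, 8, 79, 19, 20, 21].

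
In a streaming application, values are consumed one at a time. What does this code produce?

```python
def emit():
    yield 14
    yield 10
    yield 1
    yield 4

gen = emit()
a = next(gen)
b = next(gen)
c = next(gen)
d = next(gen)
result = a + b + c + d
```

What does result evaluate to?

Step 1: Create generator and consume all values:
  a = next(gen) = 14
  b = next(gen) = 10
  c = next(gen) = 1
  d = next(gen) = 4
Step 2: result = 14 + 10 + 1 + 4 = 29.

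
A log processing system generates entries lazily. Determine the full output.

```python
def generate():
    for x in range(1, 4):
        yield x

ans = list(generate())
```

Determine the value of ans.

Step 1: The generator yields each value from range(1, 4).
Step 2: list() consumes all yields: [1, 2, 3].
Therefore ans = [1, 2, 3].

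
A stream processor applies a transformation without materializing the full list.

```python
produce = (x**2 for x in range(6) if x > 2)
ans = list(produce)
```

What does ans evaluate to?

Step 1: For range(6), keep x > 2, then square:
  x=0: 0 <= 2, excluded
  x=1: 1 <= 2, excluded
  x=2: 2 <= 2, excluded
  x=3: 3 > 2, yield 3**2 = 9
  x=4: 4 > 2, yield 4**2 = 16
  x=5: 5 > 2, yield 5**2 = 25
Therefore ans = [9, 16, 25].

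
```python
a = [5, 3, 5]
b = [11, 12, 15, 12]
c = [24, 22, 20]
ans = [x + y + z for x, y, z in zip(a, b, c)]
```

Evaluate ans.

Step 1: zip three lists (truncates to shortest, len=3):
  5 + 11 + 24 = 40
  3 + 12 + 22 = 37
  5 + 15 + 20 = 40
Therefore ans = [40, 37, 40].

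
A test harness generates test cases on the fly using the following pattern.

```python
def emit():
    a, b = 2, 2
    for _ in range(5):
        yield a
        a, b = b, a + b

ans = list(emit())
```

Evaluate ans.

Step 1: Fibonacci-like sequence starting with a=2, b=2:
  Iteration 1: yield a=2, then a,b = 2,4
  Iteration 2: yield a=2, then a,b = 4,6
  Iteration 3: yield a=4, then a,b = 6,10
  Iteration 4: yield a=6, then a,b = 10,16
  Iteration 5: yield a=10, then a,b = 16,26
Therefore ans = [2, 2, 4, 6, 10].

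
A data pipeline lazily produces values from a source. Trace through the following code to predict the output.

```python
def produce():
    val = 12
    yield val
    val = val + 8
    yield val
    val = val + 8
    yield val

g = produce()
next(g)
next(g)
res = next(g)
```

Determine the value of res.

Step 1: Trace through generator execution:
  Yield 1: val starts at 12, yield 12
  Yield 2: val = 12 + 8 = 20, yield 20
  Yield 3: val = 20 + 8 = 28, yield 28
Step 2: First next() gets 12, second next() gets the second value, third next() yields 28.
Therefore res = 28.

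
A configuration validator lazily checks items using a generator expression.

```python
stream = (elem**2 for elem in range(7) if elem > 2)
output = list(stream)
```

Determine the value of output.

Step 1: For range(7), keep elem > 2, then square:
  elem=0: 0 <= 2, excluded
  elem=1: 1 <= 2, excluded
  elem=2: 2 <= 2, excluded
  elem=3: 3 > 2, yield 3**2 = 9
  elem=4: 4 > 2, yield 4**2 = 16
  elem=5: 5 > 2, yield 5**2 = 25
  elem=6: 6 > 2, yield 6**2 = 36
Therefore output = [9, 16, 25, 36].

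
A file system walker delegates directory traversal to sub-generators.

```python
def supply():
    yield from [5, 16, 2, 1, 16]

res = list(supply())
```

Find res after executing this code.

Step 1: yield from delegates to the iterable, yielding each element.
Step 2: Collected values: [5, 16, 2, 1, 16].
Therefore res = [5, 16, 2, 1, 16].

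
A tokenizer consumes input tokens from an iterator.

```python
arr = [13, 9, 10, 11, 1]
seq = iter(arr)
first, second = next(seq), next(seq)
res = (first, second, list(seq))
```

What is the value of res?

Step 1: Create iterator over [13, 9, 10, 11, 1].
Step 2: first = 13, second = 9.
Step 3: Remaining elements: [10, 11, 1].
Therefore res = (13, 9, [10, 11, 1]).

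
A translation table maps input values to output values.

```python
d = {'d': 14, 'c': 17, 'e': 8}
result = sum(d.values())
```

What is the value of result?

Step 1: d.values() = [14, 17, 8].
Step 2: sum = 39.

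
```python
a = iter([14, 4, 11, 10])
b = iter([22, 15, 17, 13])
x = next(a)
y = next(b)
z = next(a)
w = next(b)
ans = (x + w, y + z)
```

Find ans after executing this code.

Step 1: a iterates [14, 4, 11, 10], b iterates [22, 15, 17, 13].
Step 2: x = next(a) = 14, y = next(b) = 22.
Step 3: z = next(a) = 4, w = next(b) = 15.
Step 4: ans = (14 + 15, 22 + 4) = (29, 26).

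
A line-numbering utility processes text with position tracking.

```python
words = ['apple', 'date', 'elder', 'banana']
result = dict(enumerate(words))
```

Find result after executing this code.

Step 1: enumerate pairs indices with words:
  0 -> 'apple'
  1 -> 'date'
  2 -> 'elder'
  3 -> 'banana'
Therefore result = {0: 'apple', 1: 'date', 2: 'elder', 3: 'banana'}.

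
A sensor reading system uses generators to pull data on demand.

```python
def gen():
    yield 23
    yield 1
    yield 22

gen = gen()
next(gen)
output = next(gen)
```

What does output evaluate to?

Step 1: gen() creates a generator.
Step 2: next(gen) yields 23 (consumed and discarded).
Step 3: next(gen) yields 1, assigned to output.
Therefore output = 1.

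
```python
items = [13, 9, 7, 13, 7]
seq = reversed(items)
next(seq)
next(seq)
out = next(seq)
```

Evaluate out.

Step 1: reversed([13, 9, 7, 13, 7]) gives iterator: [7, 13, 7, 9, 13].
Step 2: First next() = 7, second next() = 13.
Step 3: Third next() = 7.
Therefore out = 7.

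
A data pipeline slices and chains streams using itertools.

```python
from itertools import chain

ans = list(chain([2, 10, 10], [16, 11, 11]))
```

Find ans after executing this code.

Step 1: chain() concatenates iterables: [2, 10, 10] + [16, 11, 11].
Therefore ans = [2, 10, 10, 16, 11, 11].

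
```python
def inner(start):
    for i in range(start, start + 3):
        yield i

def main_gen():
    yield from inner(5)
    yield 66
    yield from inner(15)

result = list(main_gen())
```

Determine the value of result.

Step 1: main_gen() delegates to inner(5):
  yield 5
  yield 6
  yield 7
Step 2: yield 66
Step 3: Delegates to inner(15):
  yield 15
  yield 16
  yield 17
Therefore result = [5, 6, 7, 66, 15, 16, 17].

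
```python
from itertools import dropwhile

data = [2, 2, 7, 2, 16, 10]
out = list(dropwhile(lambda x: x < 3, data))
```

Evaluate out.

Step 1: dropwhile drops elements while < 3:
  2 < 3: dropped
  2 < 3: dropped
  7: kept (dropping stopped)
Step 2: Remaining elements kept regardless of condition.
Therefore out = [7, 2, 16, 10].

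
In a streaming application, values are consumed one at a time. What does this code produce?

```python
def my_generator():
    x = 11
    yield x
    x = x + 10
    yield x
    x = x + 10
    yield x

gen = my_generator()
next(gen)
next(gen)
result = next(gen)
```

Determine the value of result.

Step 1: Trace through generator execution:
  Yield 1: x starts at 11, yield 11
  Yield 2: x = 11 + 10 = 21, yield 21
  Yield 3: x = 21 + 10 = 31, yield 31
Step 2: First next() gets 11, second next() gets the second value, third next() yields 31.
Therefore result = 31.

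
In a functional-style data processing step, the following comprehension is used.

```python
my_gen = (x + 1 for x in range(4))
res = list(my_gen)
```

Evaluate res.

Step 1: For each x in range(4), compute x+1:
  x=0: 0+1 = 1
  x=1: 1+1 = 2
  x=2: 2+1 = 3
  x=3: 3+1 = 4
Therefore res = [1, 2, 3, 4].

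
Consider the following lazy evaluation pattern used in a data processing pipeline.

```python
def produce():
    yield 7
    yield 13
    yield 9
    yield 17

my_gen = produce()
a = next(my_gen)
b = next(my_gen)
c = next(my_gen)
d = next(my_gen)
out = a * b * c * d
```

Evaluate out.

Step 1: Create generator and consume all values:
  a = next(my_gen) = 7
  b = next(my_gen) = 13
  c = next(my_gen) = 9
  d = next(my_gen) = 17
Step 2: out = 7 * 13 * 9 * 17 = 13923.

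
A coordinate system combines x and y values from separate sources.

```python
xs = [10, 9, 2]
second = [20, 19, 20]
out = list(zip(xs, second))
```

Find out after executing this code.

Step 1: zip pairs elements at same index:
  Index 0: (10, 20)
  Index 1: (9, 19)
  Index 2: (2, 20)
Therefore out = [(10, 20), (9, 19), (2, 20)].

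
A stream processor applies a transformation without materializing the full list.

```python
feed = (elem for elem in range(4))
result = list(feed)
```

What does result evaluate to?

Step 1: Generator expression iterates range(4): [0, 1, 2, 3].
Step 2: list() collects all values.
Therefore result = [0, 1, 2, 3].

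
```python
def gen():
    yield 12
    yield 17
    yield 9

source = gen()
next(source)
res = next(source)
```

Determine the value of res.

Step 1: gen() creates a generator.
Step 2: next(source) yields 12 (consumed and discarded).
Step 3: next(source) yields 17, assigned to res.
Therefore res = 17.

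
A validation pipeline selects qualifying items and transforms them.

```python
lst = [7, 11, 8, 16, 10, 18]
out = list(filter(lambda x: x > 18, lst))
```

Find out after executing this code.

Step 1: Filter elements > 18:
  7: removed
  11: removed
  8: removed
  16: removed
  10: removed
  18: removed
Therefore out = [].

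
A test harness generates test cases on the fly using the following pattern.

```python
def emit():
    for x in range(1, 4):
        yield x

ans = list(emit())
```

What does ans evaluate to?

Step 1: The generator yields each value from range(1, 4).
Step 2: list() consumes all yields: [1, 2, 3].
Therefore ans = [1, 2, 3].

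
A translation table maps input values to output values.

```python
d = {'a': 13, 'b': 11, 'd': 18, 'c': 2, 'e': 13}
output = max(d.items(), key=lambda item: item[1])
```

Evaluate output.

Step 1: Find item with maximum value:
  ('a', 13)
  ('b', 11)
  ('d', 18)
  ('c', 2)
  ('e', 13)
Step 2: Maximum value is 18 at key 'd'.
Therefore output = ('d', 18).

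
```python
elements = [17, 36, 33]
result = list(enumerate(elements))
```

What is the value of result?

Step 1: enumerate pairs each element with its index:
  (0, 17)
  (1, 36)
  (2, 33)
Therefore result = [(0, 17), (1, 36), (2, 33)].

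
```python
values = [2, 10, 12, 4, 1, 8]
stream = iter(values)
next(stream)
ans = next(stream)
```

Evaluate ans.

Step 1: Create iterator over [2, 10, 12, 4, 1, 8].
Step 2: next() consumes 2.
Step 3: next() returns 10.
Therefore ans = 10.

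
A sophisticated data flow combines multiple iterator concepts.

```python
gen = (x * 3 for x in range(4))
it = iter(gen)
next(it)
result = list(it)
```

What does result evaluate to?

Step 1: Generator produces [0, 3, 6, 9].
Step 2: next(it) consumes first element (0).
Step 3: list(it) collects remaining: [3, 6, 9].
Therefore result = [3, 6, 9].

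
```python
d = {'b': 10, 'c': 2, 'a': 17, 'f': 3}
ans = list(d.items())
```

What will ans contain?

Step 1: d.items() returns (key, value) pairs in insertion order.
Therefore ans = [('b', 10), ('c', 2), ('a', 17), ('f', 3)].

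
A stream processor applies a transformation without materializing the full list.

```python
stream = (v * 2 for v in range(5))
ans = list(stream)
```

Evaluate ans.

Step 1: For each v in range(5), compute v*2:
  v=0: 0*2 = 0
  v=1: 1*2 = 2
  v=2: 2*2 = 4
  v=3: 3*2 = 6
  v=4: 4*2 = 8
Therefore ans = [0, 2, 4, 6, 8].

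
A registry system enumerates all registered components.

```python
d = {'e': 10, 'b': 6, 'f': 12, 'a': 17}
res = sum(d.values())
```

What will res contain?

Step 1: d.values() = [10, 6, 12, 17].
Step 2: sum = 45.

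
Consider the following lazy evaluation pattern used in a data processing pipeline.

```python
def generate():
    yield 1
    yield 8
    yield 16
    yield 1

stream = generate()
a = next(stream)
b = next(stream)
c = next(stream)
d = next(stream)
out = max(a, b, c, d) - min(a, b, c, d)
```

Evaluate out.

Step 1: Create generator and consume all values:
  a = next(stream) = 1
  b = next(stream) = 8
  c = next(stream) = 16
  d = next(stream) = 1
Step 2: max = 16, min = 1, out = 16 - 1 = 15.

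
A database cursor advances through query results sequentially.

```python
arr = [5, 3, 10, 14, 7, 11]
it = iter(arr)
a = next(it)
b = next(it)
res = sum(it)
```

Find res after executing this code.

Step 1: Create iterator over [5, 3, 10, 14, 7, 11].
Step 2: a = next() = 5, b = next() = 3.
Step 3: sum() of remaining [10, 14, 7, 11] = 42.
Therefore res = 42.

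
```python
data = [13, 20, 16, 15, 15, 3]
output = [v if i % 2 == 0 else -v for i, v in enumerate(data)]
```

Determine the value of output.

Step 1: For each (i, v), keep v if i is even, negate if odd:
  i=0 (even): keep 13
  i=1 (odd): negate to -20
  i=2 (even): keep 16
  i=3 (odd): negate to -15
  i=4 (even): keep 15
  i=5 (odd): negate to -3
Therefore output = [13, -20, 16, -15, 15, -3].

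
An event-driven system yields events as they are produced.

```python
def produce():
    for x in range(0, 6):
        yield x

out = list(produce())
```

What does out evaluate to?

Step 1: The generator yields each value from range(0, 6).
Step 2: list() consumes all yields: [0, 1, 2, 3, 4, 5].
Therefore out = [0, 1, 2, 3, 4, 5].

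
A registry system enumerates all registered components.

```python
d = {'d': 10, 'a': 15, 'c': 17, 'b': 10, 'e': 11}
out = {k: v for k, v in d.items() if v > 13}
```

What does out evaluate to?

Step 1: Filter items where value > 13:
  'd': 10 <= 13: removed
  'a': 15 > 13: kept
  'c': 17 > 13: kept
  'b': 10 <= 13: removed
  'e': 11 <= 13: removed
Therefore out = {'a': 15, 'c': 17}.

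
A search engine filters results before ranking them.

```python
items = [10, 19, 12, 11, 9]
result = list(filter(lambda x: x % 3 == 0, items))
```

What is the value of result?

Step 1: Filter elements divisible by 3:
  10 % 3 = 1: removed
  19 % 3 = 1: removed
  12 % 3 = 0: kept
  11 % 3 = 2: removed
  9 % 3 = 0: kept
Therefore result = [12, 9].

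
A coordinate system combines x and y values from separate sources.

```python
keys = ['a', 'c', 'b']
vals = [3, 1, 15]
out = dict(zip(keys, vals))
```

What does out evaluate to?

Step 1: zip pairs keys with values:
  'a' -> 3
  'c' -> 1
  'b' -> 15
Therefore out = {'a': 3, 'c': 1, 'b': 15}.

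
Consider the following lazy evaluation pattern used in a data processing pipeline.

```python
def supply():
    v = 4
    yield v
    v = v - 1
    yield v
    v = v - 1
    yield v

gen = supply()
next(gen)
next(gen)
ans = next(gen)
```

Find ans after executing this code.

Step 1: Trace through generator execution:
  Yield 1: v starts at 4, yield 4
  Yield 2: v = 4 - 1 = 3, yield 3
  Yield 3: v = 3 - 1 = 2, yield 2
Step 2: First next() gets 4, second next() gets the second value, third next() yields 2.
Therefore ans = 2.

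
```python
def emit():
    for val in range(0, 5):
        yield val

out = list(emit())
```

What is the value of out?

Step 1: The generator yields each value from range(0, 5).
Step 2: list() consumes all yields: [0, 1, 2, 3, 4].
Therefore out = [0, 1, 2, 3, 4].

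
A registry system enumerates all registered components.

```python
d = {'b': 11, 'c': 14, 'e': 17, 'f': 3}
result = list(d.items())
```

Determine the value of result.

Step 1: d.items() returns (key, value) pairs in insertion order.
Therefore result = [('b', 11), ('c', 14), ('e', 17), ('f', 3)].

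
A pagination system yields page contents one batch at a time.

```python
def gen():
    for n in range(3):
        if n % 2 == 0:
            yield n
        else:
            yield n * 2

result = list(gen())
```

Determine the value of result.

Step 1: For each n in range(3), yield n if even, else n*2:
  n=0 (even): yield 0
  n=1 (odd): yield 1*2 = 2
  n=2 (even): yield 2
Therefore result = [0, 2, 2].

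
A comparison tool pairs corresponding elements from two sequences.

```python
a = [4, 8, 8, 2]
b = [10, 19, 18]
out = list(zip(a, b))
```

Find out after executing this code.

Step 1: zip stops at shortest (len(a)=4, len(b)=3):
  Index 0: (4, 10)
  Index 1: (8, 19)
  Index 2: (8, 18)
Step 2: Last element of a (2) has no pair, dropped.
Therefore out = [(4, 10), (8, 19), (8, 18)].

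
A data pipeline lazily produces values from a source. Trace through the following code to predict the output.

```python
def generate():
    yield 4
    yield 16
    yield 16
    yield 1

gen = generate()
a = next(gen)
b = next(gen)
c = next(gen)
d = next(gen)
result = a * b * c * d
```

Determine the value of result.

Step 1: Create generator and consume all values:
  a = next(gen) = 4
  b = next(gen) = 16
  c = next(gen) = 16
  d = next(gen) = 1
Step 2: result = 4 * 16 * 16 * 1 = 1024.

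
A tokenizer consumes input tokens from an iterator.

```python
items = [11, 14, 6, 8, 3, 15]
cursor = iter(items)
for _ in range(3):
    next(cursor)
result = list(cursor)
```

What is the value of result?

Step 1: Create iterator over [11, 14, 6, 8, 3, 15].
Step 2: Advance 3 positions (consuming [11, 14, 6]).
Step 3: list() collects remaining elements: [8, 3, 15].
Therefore result = [8, 3, 15].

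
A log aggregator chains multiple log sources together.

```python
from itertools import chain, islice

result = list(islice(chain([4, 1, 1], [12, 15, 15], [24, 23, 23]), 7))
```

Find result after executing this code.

Step 1: chain([4, 1, 1], [12, 15, 15], [24, 23, 23]) = [4, 1, 1, 12, 15, 15, 24, 23, 23].
Step 2: islice takes first 7 elements: [4, 1, 1, 12, 15, 15, 24].
Therefore result = [4, 1, 1, 12, 15, 15, 24].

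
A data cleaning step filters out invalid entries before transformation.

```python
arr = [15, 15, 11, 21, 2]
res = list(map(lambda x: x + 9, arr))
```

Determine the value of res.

Step 1: Apply lambda x: x + 9 to each element:
  15 -> 24
  15 -> 24
  11 -> 20
  21 -> 30
  2 -> 11
Therefore res = [24, 24, 20, 30, 11].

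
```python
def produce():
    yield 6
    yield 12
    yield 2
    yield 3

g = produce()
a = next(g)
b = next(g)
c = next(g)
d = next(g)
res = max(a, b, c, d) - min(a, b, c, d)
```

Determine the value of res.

Step 1: Create generator and consume all values:
  a = next(g) = 6
  b = next(g) = 12
  c = next(g) = 2
  d = next(g) = 3
Step 2: max = 12, min = 2, res = 12 - 2 = 10.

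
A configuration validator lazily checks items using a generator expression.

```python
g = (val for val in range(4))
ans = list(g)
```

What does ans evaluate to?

Step 1: Generator expression iterates range(4): [0, 1, 2, 3].
Step 2: list() collects all values.
Therefore ans = [0, 1, 2, 3].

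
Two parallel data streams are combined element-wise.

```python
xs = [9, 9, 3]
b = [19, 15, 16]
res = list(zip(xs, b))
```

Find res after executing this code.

Step 1: zip pairs elements at same index:
  Index 0: (9, 19)
  Index 1: (9, 15)
  Index 2: (3, 16)
Therefore res = [(9, 19), (9, 15), (3, 16)].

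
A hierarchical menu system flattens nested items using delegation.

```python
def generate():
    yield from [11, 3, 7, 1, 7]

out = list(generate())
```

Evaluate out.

Step 1: yield from delegates to the iterable, yielding each element.
Step 2: Collected values: [11, 3, 7, 1, 7].
Therefore out = [11, 3, 7, 1, 7].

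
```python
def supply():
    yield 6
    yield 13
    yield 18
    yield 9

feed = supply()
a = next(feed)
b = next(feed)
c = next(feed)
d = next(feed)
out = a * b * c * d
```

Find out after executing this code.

Step 1: Create generator and consume all values:
  a = next(feed) = 6
  b = next(feed) = 13
  c = next(feed) = 18
  d = next(feed) = 9
Step 2: out = 6 * 13 * 18 * 9 = 12636.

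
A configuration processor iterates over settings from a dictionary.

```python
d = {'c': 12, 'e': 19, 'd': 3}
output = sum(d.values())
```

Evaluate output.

Step 1: d.values() = [12, 19, 3].
Step 2: sum = 34.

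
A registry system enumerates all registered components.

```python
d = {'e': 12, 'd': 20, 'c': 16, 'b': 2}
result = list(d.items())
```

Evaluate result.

Step 1: d.items() returns (key, value) pairs in insertion order.
Therefore result = [('e', 12), ('d', 20), ('c', 16), ('b', 2)].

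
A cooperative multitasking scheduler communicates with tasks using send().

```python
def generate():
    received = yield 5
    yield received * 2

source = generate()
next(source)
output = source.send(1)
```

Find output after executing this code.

Step 1: next(source) advances to first yield, producing 5.
Step 2: send(1) resumes, received = 1.
Step 3: yield received * 2 = 1 * 2 = 2.
Therefore output = 2.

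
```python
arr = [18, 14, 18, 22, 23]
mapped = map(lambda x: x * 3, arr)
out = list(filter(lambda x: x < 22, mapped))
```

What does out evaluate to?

Step 1: Map x * 3:
  18 -> 54
  14 -> 42
  18 -> 54
  22 -> 66
  23 -> 69
Step 2: Filter for < 22:
  54: removed
  42: removed
  54: removed
  66: removed
  69: removed
Therefore out = [].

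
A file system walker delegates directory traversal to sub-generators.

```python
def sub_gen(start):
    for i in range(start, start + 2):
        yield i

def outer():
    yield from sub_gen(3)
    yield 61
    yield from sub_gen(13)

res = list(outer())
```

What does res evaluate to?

Step 1: outer() delegates to sub_gen(3):
  yield 3
  yield 4
Step 2: yield 61
Step 3: Delegates to sub_gen(13):
  yield 13
  yield 14
Therefore res = [3, 4, 61, 13, 14].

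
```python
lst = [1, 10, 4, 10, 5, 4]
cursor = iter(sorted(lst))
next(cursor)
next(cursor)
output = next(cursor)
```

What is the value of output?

Step 1: sorted([1, 10, 4, 10, 5, 4]) = [1, 4, 4, 5, 10, 10].
Step 2: Create iterator and skip 2 elements.
Step 3: next() returns 4.
Therefore output = 4.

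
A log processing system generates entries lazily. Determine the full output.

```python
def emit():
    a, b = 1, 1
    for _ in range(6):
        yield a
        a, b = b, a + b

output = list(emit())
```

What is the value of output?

Step 1: Fibonacci-like sequence starting with a=1, b=1:
  Iteration 1: yield a=1, then a,b = 1,2
  Iteration 2: yield a=1, then a,b = 2,3
  Iteration 3: yield a=2, then a,b = 3,5
  Iteration 4: yield a=3, then a,b = 5,8
  Iteration 5: yield a=5, then a,b = 8,13
  Iteration 6: yield a=8, then a,b = 13,21
Therefore output = [1, 1, 2, 3, 5, 8].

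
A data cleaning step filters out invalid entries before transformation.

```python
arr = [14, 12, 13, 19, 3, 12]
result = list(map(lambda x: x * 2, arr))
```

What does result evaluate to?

Step 1: Apply lambda x: x * 2 to each element:
  14 -> 28
  12 -> 24
  13 -> 26
  19 -> 38
  3 -> 6
  12 -> 24
Therefore result = [28, 24, 26, 38, 6, 24].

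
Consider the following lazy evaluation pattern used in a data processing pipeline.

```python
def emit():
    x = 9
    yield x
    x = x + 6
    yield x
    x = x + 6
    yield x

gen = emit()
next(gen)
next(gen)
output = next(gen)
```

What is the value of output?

Step 1: Trace through generator execution:
  Yield 1: x starts at 9, yield 9
  Yield 2: x = 9 + 6 = 15, yield 15
  Yield 3: x = 15 + 6 = 21, yield 21
Step 2: First next() gets 9, second next() gets the second value, third next() yields 21.
Therefore output = 21.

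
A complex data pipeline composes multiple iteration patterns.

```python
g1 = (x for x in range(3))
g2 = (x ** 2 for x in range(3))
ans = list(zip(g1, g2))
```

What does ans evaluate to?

Step 1: g1 produces [0, 1, 2].
Step 2: g2 produces [0, 1, 4].
Step 3: zip pairs them: [(0, 0), (1, 1), (2, 4)].
Therefore ans = [(0, 0), (1, 1), (2, 4)].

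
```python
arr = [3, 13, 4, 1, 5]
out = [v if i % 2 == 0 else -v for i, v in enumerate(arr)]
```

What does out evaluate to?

Step 1: For each (i, v), keep v if i is even, negate if odd:
  i=0 (even): keep 3
  i=1 (odd): negate to -13
  i=2 (even): keep 4
  i=3 (odd): negate to -1
  i=4 (even): keep 5
Therefore out = [3, -13, 4, -1, 5].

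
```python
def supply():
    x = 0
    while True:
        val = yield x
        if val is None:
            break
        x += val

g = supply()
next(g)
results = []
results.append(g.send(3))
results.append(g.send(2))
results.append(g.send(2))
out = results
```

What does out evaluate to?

Step 1: next(g) -> yield 0.
Step 2: send(3) -> x = 3, yield 3.
Step 3: send(2) -> x = 5, yield 5.
Step 4: send(2) -> x = 7, yield 7.
Therefore out = [3, 5, 7].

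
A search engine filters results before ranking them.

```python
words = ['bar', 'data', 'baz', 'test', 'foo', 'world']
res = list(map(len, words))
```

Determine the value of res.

Step 1: Map len() to each word:
  'bar' -> 3
  'data' -> 4
  'baz' -> 3
  'test' -> 4
  'foo' -> 3
  'world' -> 5
Therefore res = [3, 4, 3, 4, 3, 5].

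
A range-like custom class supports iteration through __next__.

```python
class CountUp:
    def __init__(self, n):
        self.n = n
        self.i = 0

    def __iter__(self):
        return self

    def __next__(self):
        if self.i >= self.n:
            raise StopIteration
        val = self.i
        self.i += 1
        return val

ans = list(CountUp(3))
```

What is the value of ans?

Step 1: CountUp(3) creates an iterator counting 0 to 2.
Step 2: list() consumes all values: [0, 1, 2].
Therefore ans = [0, 1, 2].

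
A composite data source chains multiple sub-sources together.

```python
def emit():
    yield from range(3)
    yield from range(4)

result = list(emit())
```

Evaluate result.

Step 1: Trace yields in order:
  yield 0
  yield 1
  yield 2
  yield 0
  yield 1
  yield 2
  yield 3
Therefore result = [0, 1, 2, 0, 1, 2, 3].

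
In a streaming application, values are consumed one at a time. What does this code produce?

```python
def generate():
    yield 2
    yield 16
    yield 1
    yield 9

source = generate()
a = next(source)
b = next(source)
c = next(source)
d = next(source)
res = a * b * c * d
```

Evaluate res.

Step 1: Create generator and consume all values:
  a = next(source) = 2
  b = next(source) = 16
  c = next(source) = 1
  d = next(source) = 9
Step 2: res = 2 * 16 * 1 * 9 = 288.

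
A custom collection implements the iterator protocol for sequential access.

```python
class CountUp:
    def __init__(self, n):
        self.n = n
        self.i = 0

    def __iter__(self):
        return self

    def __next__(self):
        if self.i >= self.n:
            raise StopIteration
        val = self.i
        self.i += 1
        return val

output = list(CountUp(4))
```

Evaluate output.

Step 1: CountUp(4) creates an iterator counting 0 to 3.
Step 2: list() consumes all values: [0, 1, 2, 3].
Therefore output = [0, 1, 2, 3].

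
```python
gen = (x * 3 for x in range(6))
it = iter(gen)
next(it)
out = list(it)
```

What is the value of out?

Step 1: Generator produces [0, 3, 6, 9, 12, 15].
Step 2: next(it) consumes first element (0).
Step 3: list(it) collects remaining: [3, 6, 9, 12, 15].
Therefore out = [3, 6, 9, 12, 15].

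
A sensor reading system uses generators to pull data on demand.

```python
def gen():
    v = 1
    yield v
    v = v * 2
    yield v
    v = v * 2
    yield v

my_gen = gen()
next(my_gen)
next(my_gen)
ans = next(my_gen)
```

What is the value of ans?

Step 1: Trace through generator execution:
  Yield 1: v starts at 1, yield 1
  Yield 2: v = 1 * 2 = 2, yield 2
  Yield 3: v = 2 * 2 = 4, yield 4
Step 2: First next() gets 1, second next() gets the second value, third next() yields 4.
Therefore ans = 4.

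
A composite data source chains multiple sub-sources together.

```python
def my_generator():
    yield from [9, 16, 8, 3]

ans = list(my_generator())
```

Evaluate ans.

Step 1: yield from delegates to the iterable, yielding each element.
Step 2: Collected values: [9, 16, 8, 3].
Therefore ans = [9, 16, 8, 3].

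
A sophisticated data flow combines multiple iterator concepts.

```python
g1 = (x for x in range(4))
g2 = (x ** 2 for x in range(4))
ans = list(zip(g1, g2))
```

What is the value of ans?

Step 1: g1 produces [0, 1, 2, 3].
Step 2: g2 produces [0, 1, 4, 9].
Step 3: zip pairs them: [(0, 0), (1, 1), (2, 4), (3, 9)].
Therefore ans = [(0, 0), (1, 1), (2, 4), (3, 9)].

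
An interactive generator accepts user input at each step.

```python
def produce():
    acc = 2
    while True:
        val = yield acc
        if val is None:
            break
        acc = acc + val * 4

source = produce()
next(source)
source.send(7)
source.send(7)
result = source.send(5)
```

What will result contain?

Step 1: next() -> yield acc=2.
Step 2: send(7) -> val=7, acc = 2 + 7*4 = 30, yield 30.
Step 3: send(7) -> val=7, acc = 30 + 7*4 = 58, yield 58.
Step 4: send(5) -> val=5, acc = 58 + 5*4 = 78, yield 78.
Therefore result = 78.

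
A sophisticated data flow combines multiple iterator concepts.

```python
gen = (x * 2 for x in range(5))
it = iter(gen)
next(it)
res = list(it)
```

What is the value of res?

Step 1: Generator produces [0, 2, 4, 6, 8].
Step 2: next(it) consumes first element (0).
Step 3: list(it) collects remaining: [2, 4, 6, 8].
Therefore res = [2, 4, 6, 8].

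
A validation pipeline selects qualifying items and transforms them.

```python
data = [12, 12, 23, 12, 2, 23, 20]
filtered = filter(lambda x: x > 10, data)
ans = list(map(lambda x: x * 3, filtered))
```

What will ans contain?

Step 1: Filter data for elements > 10:
  12: kept
  12: kept
  23: kept
  12: kept
  2: removed
  23: kept
  20: kept
Step 2: Map x * 3 on filtered [12, 12, 23, 12, 23, 20]:
  12 -> 36
  12 -> 36
  23 -> 69
  12 -> 36
  23 -> 69
  20 -> 60
Therefore ans = [36, 36, 69, 36, 69, 60].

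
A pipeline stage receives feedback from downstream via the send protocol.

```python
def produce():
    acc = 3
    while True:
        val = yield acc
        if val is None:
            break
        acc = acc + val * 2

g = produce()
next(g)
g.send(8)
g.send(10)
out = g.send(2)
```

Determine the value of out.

Step 1: next() -> yield acc=3.
Step 2: send(8) -> val=8, acc = 3 + 8*2 = 19, yield 19.
Step 3: send(10) -> val=10, acc = 19 + 10*2 = 39, yield 39.
Step 4: send(2) -> val=2, acc = 39 + 2*2 = 43, yield 43.
Therefore out = 43.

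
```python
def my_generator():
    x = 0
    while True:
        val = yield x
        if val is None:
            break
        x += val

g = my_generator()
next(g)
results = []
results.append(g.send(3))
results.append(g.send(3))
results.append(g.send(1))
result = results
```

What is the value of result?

Step 1: next(g) -> yield 0.
Step 2: send(3) -> x = 3, yield 3.
Step 3: send(3) -> x = 6, yield 6.
Step 4: send(1) -> x = 7, yield 7.
Therefore result = [3, 6, 7].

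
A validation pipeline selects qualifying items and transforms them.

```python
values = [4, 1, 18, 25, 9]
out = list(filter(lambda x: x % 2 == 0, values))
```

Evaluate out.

Step 1: Filter elements divisible by 2:
  4 % 2 = 0: kept
  1 % 2 = 1: removed
  18 % 2 = 0: kept
  25 % 2 = 1: removed
  9 % 2 = 1: removed
Therefore out = [4, 18].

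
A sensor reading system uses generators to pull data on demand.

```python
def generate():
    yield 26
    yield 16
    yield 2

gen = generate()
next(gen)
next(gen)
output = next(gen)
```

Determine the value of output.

Step 1: generate() creates a generator.
Step 2: next(gen) yields 26 (consumed and discarded).
Step 3: next(gen) yields 16 (consumed and discarded).
Step 4: next(gen) yields 2, assigned to output.
Therefore output = 2.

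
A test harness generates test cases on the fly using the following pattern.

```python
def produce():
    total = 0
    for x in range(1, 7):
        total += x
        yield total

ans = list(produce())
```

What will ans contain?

Step 1: Generator accumulates running sum:
  x=1: total = 1, yield 1
  x=2: total = 3, yield 3
  x=3: total = 6, yield 6
  x=4: total = 10, yield 10
  x=5: total = 15, yield 15
  x=6: total = 21, yield 21
Therefore ans = [1, 3, 6, 10, 15, 21].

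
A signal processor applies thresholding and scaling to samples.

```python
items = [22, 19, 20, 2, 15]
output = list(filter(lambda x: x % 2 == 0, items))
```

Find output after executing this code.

Step 1: Filter elements divisible by 2:
  22 % 2 = 0: kept
  19 % 2 = 1: removed
  20 % 2 = 0: kept
  2 % 2 = 0: kept
  15 % 2 = 1: removed
Therefore output = [22, 20, 2].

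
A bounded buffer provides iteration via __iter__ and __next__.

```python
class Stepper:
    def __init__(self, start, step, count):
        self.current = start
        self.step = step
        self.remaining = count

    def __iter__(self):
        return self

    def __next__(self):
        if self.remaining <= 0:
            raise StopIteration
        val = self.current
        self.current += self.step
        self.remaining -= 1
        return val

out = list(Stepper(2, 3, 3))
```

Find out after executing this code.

Step 1: Stepper starts at 2, increments by 3, for 3 steps:
  Yield 2, then current += 3
  Yield 5, then current += 3
  Yield 8, then current += 3
Therefore out = [2, 5, 8].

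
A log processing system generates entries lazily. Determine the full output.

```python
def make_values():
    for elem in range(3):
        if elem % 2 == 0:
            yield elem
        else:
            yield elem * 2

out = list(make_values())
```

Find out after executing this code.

Step 1: For each elem in range(3), yield elem if even, else elem*2:
  elem=0 (even): yield 0
  elem=1 (odd): yield 1*2 = 2
  elem=2 (even): yield 2
Therefore out = [0, 2, 2].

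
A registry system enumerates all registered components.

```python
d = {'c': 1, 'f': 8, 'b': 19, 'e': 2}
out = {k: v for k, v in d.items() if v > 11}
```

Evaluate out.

Step 1: Filter items where value > 11:
  'c': 1 <= 11: removed
  'f': 8 <= 11: removed
  'b': 19 > 11: kept
  'e': 2 <= 11: removed
Therefore out = {'b': 19}.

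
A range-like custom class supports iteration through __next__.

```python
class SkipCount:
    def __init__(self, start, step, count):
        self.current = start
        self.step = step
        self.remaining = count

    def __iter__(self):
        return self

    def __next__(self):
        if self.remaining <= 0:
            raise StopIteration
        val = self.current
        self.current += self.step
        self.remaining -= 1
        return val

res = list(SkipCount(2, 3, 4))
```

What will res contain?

Step 1: SkipCount starts at 2, increments by 3, for 4 steps:
  Yield 2, then current += 3
  Yield 5, then current += 3
  Yield 8, then current += 3
  Yield 11, then current += 3
Therefore res = [2, 5, 8, 11].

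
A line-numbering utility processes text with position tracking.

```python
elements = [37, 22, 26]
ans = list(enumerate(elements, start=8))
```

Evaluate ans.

Step 1: enumerate with start=8:
  (8, 37)
  (9, 22)
  (10, 26)
Therefore ans = [(8, 37), (9, 22), (10, 26)].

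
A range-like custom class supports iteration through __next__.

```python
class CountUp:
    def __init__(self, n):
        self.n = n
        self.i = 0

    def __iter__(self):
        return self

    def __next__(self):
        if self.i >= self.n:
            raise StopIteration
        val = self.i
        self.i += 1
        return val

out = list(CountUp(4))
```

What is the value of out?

Step 1: CountUp(4) creates an iterator counting 0 to 3.
Step 2: list() consumes all values: [0, 1, 2, 3].
Therefore out = [0, 1, 2, 3].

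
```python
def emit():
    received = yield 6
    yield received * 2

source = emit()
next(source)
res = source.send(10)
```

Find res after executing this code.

Step 1: next(source) advances to first yield, producing 6.
Step 2: send(10) resumes, received = 10.
Step 3: yield received * 2 = 10 * 2 = 20.
Therefore res = 20.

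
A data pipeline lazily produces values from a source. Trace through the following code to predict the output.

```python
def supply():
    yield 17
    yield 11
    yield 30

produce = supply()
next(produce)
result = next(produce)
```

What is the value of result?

Step 1: supply() creates a generator.
Step 2: next(produce) yields 17 (consumed and discarded).
Step 3: next(produce) yields 11, assigned to result.
Therefore result = 11.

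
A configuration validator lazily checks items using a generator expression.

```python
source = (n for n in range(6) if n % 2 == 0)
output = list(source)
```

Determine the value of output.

Step 1: Filter range(6) keeping only even values:
  n=0: even, included
  n=1: odd, excluded
  n=2: even, included
  n=3: odd, excluded
  n=4: even, included
  n=5: odd, excluded
Therefore output = [0, 2, 4].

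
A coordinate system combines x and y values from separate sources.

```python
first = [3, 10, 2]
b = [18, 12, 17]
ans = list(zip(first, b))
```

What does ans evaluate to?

Step 1: zip pairs elements at same index:
  Index 0: (3, 18)
  Index 1: (10, 12)
  Index 2: (2, 17)
Therefore ans = [(3, 18), (10, 12), (2, 17)].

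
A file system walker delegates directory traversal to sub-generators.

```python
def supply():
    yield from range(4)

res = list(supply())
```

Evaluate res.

Step 1: yield from delegates to the iterable, yielding each element.
Step 2: Collected values: [0, 1, 2, 3].
Therefore res = [0, 1, 2, 3].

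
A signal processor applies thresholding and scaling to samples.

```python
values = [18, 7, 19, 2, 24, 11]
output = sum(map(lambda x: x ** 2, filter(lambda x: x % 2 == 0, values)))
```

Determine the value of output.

Step 1: Filter even numbers from [18, 7, 19, 2, 24, 11]: [18, 2, 24]
Step 2: Square each: [324, 4, 576]
Step 3: Sum = 904.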